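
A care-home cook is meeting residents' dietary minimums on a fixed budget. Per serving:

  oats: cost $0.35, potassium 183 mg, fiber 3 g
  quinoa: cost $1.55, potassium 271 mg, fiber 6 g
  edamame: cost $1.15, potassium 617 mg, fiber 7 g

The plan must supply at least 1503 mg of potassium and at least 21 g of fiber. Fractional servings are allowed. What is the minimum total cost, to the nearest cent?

The cheapest plan sits at a corner of the feasible region — with two constraints it uses at most two foods.
oats only: max(1503/183, 21/3) = 8.213 servings → $2.87.
quinoa only: max(1503/271, 21/6) = 5.546 servings → $8.60.
edamame only: max(1503/617, 21/7) = 3 servings → $3.45.
oats + quinoa: the both-tight solution has a negative serving — not a feasible corner.
oats + edamame with both tight: 4.274 servings and 1.168 servings → $2.84.
quinoa + edamame with both tight: 1.35 servings and 1.843 servings → $4.21.
The minimum over all feasible corners is $2.84.

$2.84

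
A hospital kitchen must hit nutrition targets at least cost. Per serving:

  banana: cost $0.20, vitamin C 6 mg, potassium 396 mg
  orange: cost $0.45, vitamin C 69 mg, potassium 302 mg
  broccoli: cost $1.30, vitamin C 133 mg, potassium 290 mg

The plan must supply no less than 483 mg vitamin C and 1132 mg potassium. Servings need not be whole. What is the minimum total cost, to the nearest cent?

The cheapest plan sits at a corner of the feasible region — with two constraints it uses at most two foods.
banana only: max(483/6, 1132/396) = 80.5 servings → $16.10.
orange only: max(483/69, 1132/302) = 7 servings → $3.15.
broccoli only: max(483/133, 1132/290) = 3.903 servings → $5.07.
banana + orange: intersection lies outside the first quadrant.
banana + broccoli with both tight: 0.2059 servings and 3.622 servings → $4.75.
orange + broccoli with both tight: 0.5202 servings and 3.362 servings → $4.60.
Cheapest feasible corner: $3.15.

$3.15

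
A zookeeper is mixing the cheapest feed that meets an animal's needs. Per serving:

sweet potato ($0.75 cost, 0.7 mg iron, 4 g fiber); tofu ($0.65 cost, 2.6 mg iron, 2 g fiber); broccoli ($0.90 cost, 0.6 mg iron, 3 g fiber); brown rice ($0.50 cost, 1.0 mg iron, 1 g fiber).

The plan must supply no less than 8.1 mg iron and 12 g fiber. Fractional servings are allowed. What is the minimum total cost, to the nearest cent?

$2.98

Minimising a linear cost over {iron ≥ 8.1, fiber ≥ 12, servings ≥ 0} — the optimum is at a vertex, using one or two foods.
sweet potato only: max(8.1/0.7, 12/4) = 11.57 servings → $8.68.
tofu only: max(8.1/2.6, 12/2) = 6 servings → $3.90.
broccoli only: max(8.1/0.6, 12/3) = 13.5 servings → $12.15.
brown rice only: max(8.1/1.0, 12/1) = 12 servings → $6.00.
sweet potato + tofu with both tight: 1.667 servings and 2.667 servings → $2.98.
sweet potato + broccoli with both targets exact would need a negative amount; discard.
sweet potato + brown rice with both tight: 1.182 servings and 7.273 servings → $4.52.
tofu + broccoli with both tight: 2.591 servings and 2.273 servings → $3.73.
tofu + brown rice: the both-tight solution has a negative serving — not a feasible corner.
broccoli + brown rice with both tight: 1.625 servings and 7.125 servings → $5.03.
The minimum over all feasible corners is $2.98.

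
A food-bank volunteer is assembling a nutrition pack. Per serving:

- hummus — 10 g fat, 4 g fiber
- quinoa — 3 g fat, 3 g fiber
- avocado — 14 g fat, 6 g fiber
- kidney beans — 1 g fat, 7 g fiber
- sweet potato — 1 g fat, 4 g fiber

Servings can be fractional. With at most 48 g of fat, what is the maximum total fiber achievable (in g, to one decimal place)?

Fiber per g fat: kidney beans 7, sweet potato 4, quinoa 1, avocado 0.4286, hummus 0.4.
With no serving limits, spend the whole fat allowance on kidney beans: 48 g / 1 g × 7 g = 336.0 g.

336.0 g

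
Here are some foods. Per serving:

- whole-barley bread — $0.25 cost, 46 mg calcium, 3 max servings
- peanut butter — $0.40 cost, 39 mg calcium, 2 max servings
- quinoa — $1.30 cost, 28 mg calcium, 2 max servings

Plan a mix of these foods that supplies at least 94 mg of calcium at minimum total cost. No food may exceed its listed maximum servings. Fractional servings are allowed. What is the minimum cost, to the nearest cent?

Cost per mg of calcium: whole-barley bread $0.0054, peanut butter $0.0103, quinoa $0.0464.
Take 2.043 servings of whole-barley bread: +94.0 mg calcium for $0.51 (total $0.51, still need 0.0 mg).
Greedy by cheapest-per-mg is optimal for a single linear constraint, so the minimum cost is $0.51.

$0.51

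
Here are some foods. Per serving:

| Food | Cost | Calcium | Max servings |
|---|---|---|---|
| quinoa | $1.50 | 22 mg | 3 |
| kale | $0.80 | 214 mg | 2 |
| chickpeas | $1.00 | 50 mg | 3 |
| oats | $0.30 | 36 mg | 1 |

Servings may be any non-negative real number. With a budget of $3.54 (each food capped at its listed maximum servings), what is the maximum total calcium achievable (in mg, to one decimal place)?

546.0 mg

Calcium per dollar: kale 267.5, oats 120, chickpeas 50, quinoa 14.67.
Take 2 servings of kale: spends $1.60, +428.0 mg calcium (running total 428.0 mg).
Take 1 serving of oats: spends $0.30, +36.0 mg calcium (running total 464.0 mg).
Take 1.64 servings of chickpeas: spends $1.64, +82.0 mg calcium (running total 546.0 mg).
Filling greedily by calcium-per-dollar is optimal for one linear limit, giving 546.0 mg.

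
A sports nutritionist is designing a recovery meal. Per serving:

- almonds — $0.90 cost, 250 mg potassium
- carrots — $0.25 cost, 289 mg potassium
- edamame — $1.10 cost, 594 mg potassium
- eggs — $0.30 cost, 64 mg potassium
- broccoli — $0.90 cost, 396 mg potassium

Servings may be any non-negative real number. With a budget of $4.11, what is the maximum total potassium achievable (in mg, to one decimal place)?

Potassium per dollar: carrots 1156, edamame 540, broccoli 440, almonds 277.8, eggs 213.3.
With no serving limits, spend the whole cost allowance on carrots: $4.11 / $0.25 × 289 mg = 4751.2 mg.

4751.2 mg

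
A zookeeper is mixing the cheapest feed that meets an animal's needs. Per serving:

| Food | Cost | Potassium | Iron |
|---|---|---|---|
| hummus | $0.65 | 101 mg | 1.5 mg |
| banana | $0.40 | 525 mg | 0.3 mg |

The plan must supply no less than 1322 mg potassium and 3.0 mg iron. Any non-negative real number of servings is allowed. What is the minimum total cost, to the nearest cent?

For a min-cost LP with two ≥-constraints, a basic feasible solution has at most two positive variables.
hummus only: max(1322/101, 3.0/1.5) = 13.09 servings → $8.51.
banana only: max(1322/525, 3.0/0.3) = 10 servings → $4.00.
hummus + banana with both tight: 1.556 servings and 2.219 servings → $1.90.
The minimum over all feasible corners is $1.90.

$1.90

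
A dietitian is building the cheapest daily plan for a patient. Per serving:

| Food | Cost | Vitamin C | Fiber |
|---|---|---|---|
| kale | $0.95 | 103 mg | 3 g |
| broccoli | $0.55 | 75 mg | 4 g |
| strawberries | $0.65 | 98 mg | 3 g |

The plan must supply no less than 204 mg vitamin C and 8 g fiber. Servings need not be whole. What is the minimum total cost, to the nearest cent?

$1.41

kale only: max(204/103, 8/3) = 2.667 servings → $2.53.
broccoli only: max(204/75, 8/4) = 2.72 servings → $1.50.
strawberries only: max(204/98, 8/3) = 2.667 servings → $1.73.
kale + broccoli with both tight: 1.155 servings and 1.134 servings → $1.72.
kale + strawberries with both targets exact would need a negative amount; discard.
broccoli + strawberries with both tight: 1.03 servings and 1.293 servings → $1.41.
The minimum over all feasible corners is $1.41.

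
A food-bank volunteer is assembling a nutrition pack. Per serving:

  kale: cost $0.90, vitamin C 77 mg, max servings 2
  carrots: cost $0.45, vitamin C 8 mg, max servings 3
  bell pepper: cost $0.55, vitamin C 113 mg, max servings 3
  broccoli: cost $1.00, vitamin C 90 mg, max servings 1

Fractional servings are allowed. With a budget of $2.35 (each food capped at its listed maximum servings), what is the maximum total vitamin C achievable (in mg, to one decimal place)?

402.0 mg

Vitamin C per dollar: bell pepper 205.5, broccoli 90, kale 85.56, carrots 17.78.
Take 3 servings of bell pepper: spends $1.65, +339.0 mg vitamin C (running total 339.0 mg).
Take 0.7 servings of broccoli: spends $0.70, +63.0 mg vitamin C (running total 402.0 mg).
Greedy by best ratio exhausts the cost allowance optimally: 402.0 mg.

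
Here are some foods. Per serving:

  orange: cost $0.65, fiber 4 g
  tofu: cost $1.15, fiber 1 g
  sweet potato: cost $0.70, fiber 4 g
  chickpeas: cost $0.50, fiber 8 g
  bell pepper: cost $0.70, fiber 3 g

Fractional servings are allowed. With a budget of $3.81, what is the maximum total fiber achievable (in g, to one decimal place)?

Fiber per dollar: chickpeas 16, orange 6.154, sweet potato 5.714, bell pepper 4.286, tofu 0.8696.
With no serving limits, spend the whole cost allowance on chickpeas: $3.81 / $0.50 × 8 g = 61.0 g.

61.0 g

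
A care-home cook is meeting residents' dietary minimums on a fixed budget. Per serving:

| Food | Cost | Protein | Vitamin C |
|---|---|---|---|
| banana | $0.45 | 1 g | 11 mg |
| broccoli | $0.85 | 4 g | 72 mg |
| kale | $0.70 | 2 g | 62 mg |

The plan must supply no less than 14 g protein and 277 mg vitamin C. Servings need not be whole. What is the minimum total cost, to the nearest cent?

An LP optimum is at a vertex; with two nutrient constraints at most two foods are used. Check each candidate.
banana only: max(14/1, 277/11) = 25.18 servings → $11.33.
broccoli only: max(14/4, 277/72) = 3.847 servings → $3.27.
kale only: max(14/2, 277/62) = 7 servings → $4.90.
banana + broccoli with both targets exact would need a negative amount; discard.
banana + kale with both tight: 7.85 servings and 3.075 servings → $5.68.
broccoli + kale with both tight: 3.019 servings and 0.9615 servings → $3.24.
So the least-cost plan costs $3.24.

$3.24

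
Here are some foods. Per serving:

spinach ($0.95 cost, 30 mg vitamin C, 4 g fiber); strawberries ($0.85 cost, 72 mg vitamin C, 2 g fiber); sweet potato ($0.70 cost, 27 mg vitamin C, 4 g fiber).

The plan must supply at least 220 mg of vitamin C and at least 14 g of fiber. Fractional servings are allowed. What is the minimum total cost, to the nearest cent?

$3.52

Two binding constraints pin down two serving amounts, so the optimal mix uses at most two foods. The candidates are each food alone (scaled to the tighter of vitamin C/fiber) and each pair with both constraints tight.
spinach only: max(220/30, 14/4) = 7.333 servings → $6.97.
strawberries only: max(220/72, 14/2) = 7 servings → $5.95.
sweet potato only: max(220/27, 14/4) = 8.148 servings → $5.70.
spinach + strawberries with both tight: 2.491 servings and 2.018 servings → $4.08.
spinach + sweet potato: intersection lies outside the first quadrant.
strawberries + sweet potato with both tight: 2.145 servings and 2.427 servings → $3.52.
The minimum over all feasible corners is $3.52.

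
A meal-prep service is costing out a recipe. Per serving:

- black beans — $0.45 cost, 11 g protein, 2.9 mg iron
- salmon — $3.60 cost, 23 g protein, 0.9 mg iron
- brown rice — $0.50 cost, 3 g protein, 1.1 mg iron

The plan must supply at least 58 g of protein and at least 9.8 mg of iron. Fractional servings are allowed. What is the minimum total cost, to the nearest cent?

black beans only: max(58/11, 9.8/2.9) = 5.273 servings → $2.37.
salmon only: max(58/23, 9.8/0.9) = 10.89 servings → $39.20.
brown rice only: max(58/3, 9.8/1.1) = 19.33 servings → $9.67.
black beans + salmon with both tight: 3.049 servings and 1.063 servings → $5.20.
black beans + brown rice with both targets exact would need a negative amount; discard.
salmon + brown rice with both tight: 1.522 servings and 7.664 servings → $9.31.
The minimum over all feasible corners is $2.37.

$2.37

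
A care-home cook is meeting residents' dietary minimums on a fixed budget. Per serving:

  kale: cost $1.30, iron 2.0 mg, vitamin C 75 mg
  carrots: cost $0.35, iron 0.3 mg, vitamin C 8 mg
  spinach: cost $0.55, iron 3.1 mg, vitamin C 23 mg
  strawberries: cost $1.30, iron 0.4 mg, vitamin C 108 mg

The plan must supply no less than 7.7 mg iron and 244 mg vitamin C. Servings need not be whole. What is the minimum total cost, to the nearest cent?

The cheapest plan sits at a corner of the feasible region — with two constraints it uses at most two foods.
kale only: max(7.7/2.0, 244/75) = 3.85 servings → $5.00.
carrots only: max(7.7/0.3, 244/8) = 30.5 servings → $10.68.
spinach only: max(7.7/3.1, 244/23) = 10.61 servings → $5.83.
strawberries only: max(7.7/0.4, 244/108) = 19.25 servings → $25.02.
kale + carrots with both tight: 1.785 servings and 13.77 servings → $7.14.
kale + spinach with both tight: 3.106 servings and 0.4799 servings → $4.30.
kale + strawberries: the both-tight solution has a negative serving — not a feasible corner.
carrots + spinach: the both-tight solution has a negative serving — not a feasible corner.
carrots + strawberries with both tight: 25.14 servings and 0.3973 servings → $9.31.
spinach + strawberries with both tight: 2.254 servings and 1.779 servings → $3.55.
The minimum over all feasible corners is $3.55.

$3.55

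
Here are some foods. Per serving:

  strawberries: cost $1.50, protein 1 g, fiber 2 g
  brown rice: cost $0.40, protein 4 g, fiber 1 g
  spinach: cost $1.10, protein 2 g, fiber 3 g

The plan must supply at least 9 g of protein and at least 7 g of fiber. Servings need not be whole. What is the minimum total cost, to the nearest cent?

An LP optimum is at a vertex; with two nutrient constraints at most two foods are used. Check each candidate.
strawberries only: max(9/1, 7/2) = 9 servings → $13.50.
brown rice only: max(9/4, 7/1) = 7 servings → $2.80.
spinach only: max(9/2, 7/3) = 4.5 servings → $4.95.
strawberries + brown rice with both tight: 2.714 servings and 1.571 servings → $4.70.
strawberries + spinach: intersection lies outside the first quadrant.
brown rice + spinach with both tight: 1.3 servings and 1.9 servings → $2.61.
The minimum over all feasible corners is $2.61.

$2.61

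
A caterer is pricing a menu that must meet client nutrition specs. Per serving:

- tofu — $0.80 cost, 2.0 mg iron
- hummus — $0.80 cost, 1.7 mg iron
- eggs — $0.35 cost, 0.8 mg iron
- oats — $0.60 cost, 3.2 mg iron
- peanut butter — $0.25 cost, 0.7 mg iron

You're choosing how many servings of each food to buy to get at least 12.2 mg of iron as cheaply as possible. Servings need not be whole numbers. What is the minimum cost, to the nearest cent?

Cost per mg of iron: oats $0.1875, peanut butter $0.3571, tofu $0.4000, eggs $0.4375, hummus $0.4706.
With no serving limits, use only oats: 12.2 mg / 3.2 mg = 3.812 servings × $0.60 = $2.29.

$2.29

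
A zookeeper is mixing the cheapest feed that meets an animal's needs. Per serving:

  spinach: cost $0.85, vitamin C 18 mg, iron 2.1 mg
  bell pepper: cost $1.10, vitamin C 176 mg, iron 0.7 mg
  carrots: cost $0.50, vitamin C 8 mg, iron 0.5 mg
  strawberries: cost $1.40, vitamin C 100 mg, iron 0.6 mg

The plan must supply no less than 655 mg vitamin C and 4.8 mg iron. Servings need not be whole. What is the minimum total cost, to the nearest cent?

$4.89

spinach only: max(655/18, 4.8/2.1) = 36.39 servings → $30.93.
bell pepper only: max(655/176, 4.8/0.7) = 6.857 servings → $7.54.
carrots only: max(655/8, 4.8/0.5) = 81.88 servings → $40.94.
strawberries only: max(655/100, 4.8/0.6) = 8 servings → $11.20.
spinach + bell pepper with both tight: 1.082 servings and 3.611 servings → $4.89.
spinach + carrots with both targets exact would need a negative amount; discard.
spinach + strawberries with both tight: 0.4367 servings and 6.471 servings → $9.43.
bell pepper + carrots with both tight: 3.508 servings and 4.688 servings → $6.20.
bell pepper + strawberries with both targets exact would need a negative amount; discard.
carrots + strawberries with both tight: 1.925 servings and 6.396 servings → $9.92.
So the least-cost plan costs $4.89.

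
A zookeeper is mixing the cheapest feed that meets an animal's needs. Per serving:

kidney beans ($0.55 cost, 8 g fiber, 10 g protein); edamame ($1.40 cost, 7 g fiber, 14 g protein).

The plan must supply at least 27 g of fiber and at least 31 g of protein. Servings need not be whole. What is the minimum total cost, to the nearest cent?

Check every corner: each single food scaled to meet both minima, and each pair solved so both constraints bind.
kidney beans only: max(27/8, 31/10) = 3.375 servings → $1.86.
edamame only: max(27/7, 31/14) = 3.857 servings → $5.40.
kidney beans + edamame: the both-tight solution has a negative serving — not a feasible corner.
The minimum over all feasible corners is $1.86.

$1.86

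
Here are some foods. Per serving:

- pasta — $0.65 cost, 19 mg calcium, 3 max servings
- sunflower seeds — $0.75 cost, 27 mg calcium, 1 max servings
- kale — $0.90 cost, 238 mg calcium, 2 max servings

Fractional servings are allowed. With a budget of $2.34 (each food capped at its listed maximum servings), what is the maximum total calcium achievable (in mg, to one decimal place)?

495.4 mg

Calcium per dollar: kale 264.4, sunflower seeds 36, pasta 29.23.
Take 2 servings of kale: spends $1.80, +476.0 mg calcium (running total 476.0 mg).
Take 0.72 servings of sunflower seeds: spends $0.54, +19.4 mg calcium (running total 495.4 mg).
Greedy by best ratio exhausts the cost allowance optimally: 495.4 mg.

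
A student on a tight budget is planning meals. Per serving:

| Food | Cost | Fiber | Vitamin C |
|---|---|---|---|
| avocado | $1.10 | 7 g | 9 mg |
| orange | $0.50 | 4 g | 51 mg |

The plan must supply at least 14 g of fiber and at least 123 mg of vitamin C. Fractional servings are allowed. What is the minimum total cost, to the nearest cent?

$1.75

This is a tiny linear program; its minimum lies at a vertex of the feasible set. List the vertices and price them.
avocado only: max(14/7, 123/9) = 13.67 servings → $15.03.
orange only: max(14/4, 123/51) = 3.5 servings → $1.75.
avocado + orange with both tight: 0.6916 servings and 2.29 servings → $1.91.
The minimum over all feasible corners is $1.75.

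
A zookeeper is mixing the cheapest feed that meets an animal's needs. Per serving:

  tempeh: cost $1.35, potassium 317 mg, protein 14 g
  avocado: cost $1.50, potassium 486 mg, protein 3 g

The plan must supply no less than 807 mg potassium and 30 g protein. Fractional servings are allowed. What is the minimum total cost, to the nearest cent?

tempeh only: max(807/317, 30/14) = 2.546 servings → $3.44.
avocado only: max(807/486, 30/3) = 10 servings → $15.00.
tempeh + avocado with both tight: 2.077 servings and 0.3055 servings → $3.26.
So the least-cost plan costs $3.26.

$3.26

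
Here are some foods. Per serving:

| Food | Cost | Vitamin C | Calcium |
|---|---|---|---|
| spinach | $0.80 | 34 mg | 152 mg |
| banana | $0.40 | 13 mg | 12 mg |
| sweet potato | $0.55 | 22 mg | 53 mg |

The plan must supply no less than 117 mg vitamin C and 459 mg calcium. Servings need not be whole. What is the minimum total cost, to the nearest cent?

$2.75

Check every corner: each single food scaled to meet both minima, and each pair solved so both constraints bind.
spinach only: max(117/34, 459/152) = 3.441 servings → $2.75.
banana only: max(117/13, 459/12) = 38.25 servings → $15.30.
sweet potato only: max(117/22, 459/53) = 8.66 servings → $4.76.
spinach + banana with both tight: 2.91 servings and 1.389 servings → $2.88.
spinach + sweet potato with both tight: 2.527 servings and 1.412 servings → $2.80.
banana + sweet potato with both targets exact would need a negative amount; discard.
Cheapest feasible corner: $2.75.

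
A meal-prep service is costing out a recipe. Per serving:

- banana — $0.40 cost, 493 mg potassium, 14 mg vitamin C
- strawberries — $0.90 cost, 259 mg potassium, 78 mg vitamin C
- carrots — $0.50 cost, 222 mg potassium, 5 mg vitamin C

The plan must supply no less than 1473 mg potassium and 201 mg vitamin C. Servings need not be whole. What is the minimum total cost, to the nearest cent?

$2.75

The cheapest plan sits at a corner of the feasible region — with two constraints it uses at most two foods.
banana only: max(1473/493, 201/14) = 14.36 servings → $5.74.
strawberries only: max(1473/259, 201/78) = 5.687 servings → $5.12.
carrots only: max(1473/222, 201/5) = 40.2 servings → $20.10.
banana + strawberries with both tight: 1.804 servings and 2.253 servings → $2.75.
banana + carrots: intersection lies outside the first quadrant.
strawberries + carrots with both tight: 2.326 servings and 3.922 servings → $4.05.
Cheapest feasible corner: $2.75.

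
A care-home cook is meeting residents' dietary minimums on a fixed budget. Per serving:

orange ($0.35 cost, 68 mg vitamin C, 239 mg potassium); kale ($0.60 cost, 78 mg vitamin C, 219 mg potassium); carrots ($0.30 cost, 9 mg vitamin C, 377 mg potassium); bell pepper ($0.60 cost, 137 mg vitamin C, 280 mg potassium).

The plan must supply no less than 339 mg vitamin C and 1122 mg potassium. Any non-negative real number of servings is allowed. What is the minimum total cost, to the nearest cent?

An LP optimum is at a vertex; with two nutrient constraints at most two foods are used. Check each candidate.
orange only: max(339/68, 1122/239) = 4.985 servings → $1.74.
kale only: max(339/78, 1122/219) = 5.123 servings → $3.07.
carrots only: max(339/9, 1122/377) = 37.67 servings → $11.30.
bell pepper only: max(339/137, 1122/280) = 4.007 servings → $2.40.
orange + kale with both tight: 3.54 servings and 1.26 servings → $2.00.
orange + carrots: the both-tight solution has a negative serving — not a feasible corner.
orange + bell pepper with both tight: 4.291 servings and 0.3448 servings → $1.71.
kale + carrots with both tight: 4.29 servings and 0.4839 servings → $2.72.
kale + bell pepper: intersection lies outside the first quadrant.
carrots + bell pepper with both tight: 1.197 servings and 2.396 servings → $1.80.
The minimum over all feasible corners is $1.71.

$1.71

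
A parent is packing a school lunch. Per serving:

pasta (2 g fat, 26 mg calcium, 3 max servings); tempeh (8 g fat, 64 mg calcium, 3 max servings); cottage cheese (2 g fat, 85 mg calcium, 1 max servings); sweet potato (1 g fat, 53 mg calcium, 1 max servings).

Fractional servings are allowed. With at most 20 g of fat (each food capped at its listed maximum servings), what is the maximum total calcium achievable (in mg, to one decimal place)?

304.0 mg

Calcium per g fat: sweet potato 53, cottage cheese 42.5, pasta 13, tempeh 8.
Take 1 serving of sweet potato: uses 1 g fat, +53.0 mg calcium (running total 53.0 mg).
Take 1 serving of cottage cheese: uses 2 g fat, +85.0 mg calcium (running total 138.0 mg).
Take 3 servings of pasta: uses 6 g fat, +78.0 mg calcium (running total 216.0 mg).
Take 1.375 servings of tempeh: uses 11 g fat, +88.0 mg calcium (running total 304.0 mg).
Greedy by best ratio exhausts the fat allowance optimally: 304.0 mg.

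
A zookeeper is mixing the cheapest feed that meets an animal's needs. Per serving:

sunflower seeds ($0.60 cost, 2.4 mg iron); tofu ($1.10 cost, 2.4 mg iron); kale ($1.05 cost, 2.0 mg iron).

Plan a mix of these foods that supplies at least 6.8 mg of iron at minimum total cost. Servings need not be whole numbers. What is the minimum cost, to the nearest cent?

Cost per mg of iron: sunflower seeds $0.2500, tofu $0.4583, kale $0.5250.
With no serving limits, use only sunflower seeds: 6.8 mg / 2.4 mg = 2.833 servings × $0.60 = $1.70.

$1.70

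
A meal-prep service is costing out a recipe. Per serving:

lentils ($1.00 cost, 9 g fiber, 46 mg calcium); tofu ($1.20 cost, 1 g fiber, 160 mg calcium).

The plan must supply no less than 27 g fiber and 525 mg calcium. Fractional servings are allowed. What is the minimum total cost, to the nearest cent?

$5.72

A basic optimal solution has at most two foods positive. Try each food alone and each pair with both targets met exactly.
lentils only: max(27/9, 525/46) = 11.41 servings → $11.41.
tofu only: max(27/1, 525/160) = 27 servings → $32.40.
lentils + tofu with both tight: 2.722 servings and 2.499 servings → $5.72.
So the least-cost plan costs $5.72.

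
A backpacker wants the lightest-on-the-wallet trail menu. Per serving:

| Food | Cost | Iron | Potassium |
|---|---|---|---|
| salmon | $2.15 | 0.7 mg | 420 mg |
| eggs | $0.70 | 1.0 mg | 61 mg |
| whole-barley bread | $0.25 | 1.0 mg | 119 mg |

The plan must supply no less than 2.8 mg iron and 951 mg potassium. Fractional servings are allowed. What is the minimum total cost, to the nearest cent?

$2.00

Minimising a linear cost over {iron ≥ 2.8, potassium ≥ 951, servings ≥ 0} — the optimum is at a vertex, using one or two foods.
salmon only: max(2.8/0.7, 951/420) = 4 servings → $8.60.
eggs only: max(2.8/1.0, 951/61) = 15.59 servings → $10.91.
whole-barley bread only: max(2.8/1.0, 951/119) = 7.992 servings → $2.00.
salmon + eggs with both tight: 2.068 servings and 1.353 servings → $5.39.
salmon + whole-barley bread with both tight: 1.835 servings and 1.516 servings → $4.32.
eggs + whole-barley bread with both targets exact would need a negative amount; discard.
The minimum over all feasible corners is $2.00.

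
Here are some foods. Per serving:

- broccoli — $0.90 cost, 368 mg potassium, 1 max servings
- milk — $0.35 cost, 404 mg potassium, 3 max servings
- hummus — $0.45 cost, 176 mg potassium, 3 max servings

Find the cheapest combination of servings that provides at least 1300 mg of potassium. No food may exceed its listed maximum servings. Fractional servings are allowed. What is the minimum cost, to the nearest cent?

$1.27

Cost per mg of potassium: milk $0.0009, broccoli $0.0024, hummus $0.0026.
Take 3 servings of milk: +1212.0 mg potassium for $1.05 (total $1.05, still need 88.0 mg).
Take 0.2391 servings of broccoli: +88.0 mg potassium for $0.22 (total $1.27, still need 0.0 mg).
Greedy by cheapest-per-mg is optimal for a single linear constraint, so the minimum cost is $1.27.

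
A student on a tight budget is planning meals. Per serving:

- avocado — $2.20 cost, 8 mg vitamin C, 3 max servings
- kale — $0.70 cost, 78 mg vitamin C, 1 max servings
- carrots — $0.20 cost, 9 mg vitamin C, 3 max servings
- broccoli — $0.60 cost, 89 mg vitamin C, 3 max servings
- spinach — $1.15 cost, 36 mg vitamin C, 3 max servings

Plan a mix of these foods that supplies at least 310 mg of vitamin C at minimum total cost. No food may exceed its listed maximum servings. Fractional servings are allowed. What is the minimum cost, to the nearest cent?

Cost per mg of vitamin C: broccoli $0.0067, kale $0.0090, carrots $0.0222, spinach $0.0319, avocado $0.2750.
Take 3 servings of broccoli: +267.0 mg vitamin C for $1.80 (total $1.80, still need 43.0 mg).
Take 0.5513 servings of kale: +43.0 mg vitamin C for $0.39 (total $2.19, still need 0.0 mg).
Greedy by cheapest-per-mg is optimal for a single linear constraint, so the minimum cost is $2.19.

$2.19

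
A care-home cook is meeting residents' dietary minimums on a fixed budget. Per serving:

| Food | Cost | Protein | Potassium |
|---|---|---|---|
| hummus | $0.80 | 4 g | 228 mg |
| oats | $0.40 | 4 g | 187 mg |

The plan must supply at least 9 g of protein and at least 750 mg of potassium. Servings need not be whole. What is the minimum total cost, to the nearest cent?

Check every corner: each single food scaled to meet both minima, and each pair solved so both constraints bind.
hummus only: max(9/4, 750/228) = 3.289 servings → $2.63.
oats only: max(9/4, 750/187) = 4.011 servings → $1.60.
hummus + oats: the both-tight solution has a negative serving — not a feasible corner.
Cheapest feasible corner: $1.60.

$1.60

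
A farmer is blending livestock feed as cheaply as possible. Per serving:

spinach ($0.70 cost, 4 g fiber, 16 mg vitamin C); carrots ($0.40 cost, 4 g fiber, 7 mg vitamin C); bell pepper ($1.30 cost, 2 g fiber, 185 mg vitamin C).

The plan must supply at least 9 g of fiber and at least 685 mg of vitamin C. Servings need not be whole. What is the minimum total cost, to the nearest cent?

$4.96

Two binding constraints pin down two serving amounts, so the optimal mix uses at most two foods. The candidates are each food alone (scaled to the tighter of fiber/vitamin C) and each pair with both constraints tight.
spinach only: max(9/4, 685/16) = 42.81 servings → $29.97.
carrots only: max(9/4, 685/7) = 97.86 servings → $39.14.
bell pepper only: max(9/2, 685/185) = 4.5 servings → $5.85.
spinach + carrots with both targets exact would need a negative amount; discard.
spinach + bell pepper with both tight: 0.4167 servings and 3.667 servings → $5.06.
carrots + bell pepper with both tight: 0.4063 servings and 3.687 servings → $4.96.
The minimum over all feasible corners is $4.96.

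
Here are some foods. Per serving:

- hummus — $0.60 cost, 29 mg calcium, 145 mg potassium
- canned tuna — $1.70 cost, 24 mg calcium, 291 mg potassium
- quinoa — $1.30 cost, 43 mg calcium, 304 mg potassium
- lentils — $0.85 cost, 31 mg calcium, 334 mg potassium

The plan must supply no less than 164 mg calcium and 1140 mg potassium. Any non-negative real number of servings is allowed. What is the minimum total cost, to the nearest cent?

$3.77

Compare the cost at each extreme point of the feasible region.
hummus only: max(164/29, 1140/145) = 7.862 servings → $4.72.
canned tuna only: max(164/24, 1140/291) = 6.833 servings → $11.62.
quinoa only: max(164/43, 1140/304) = 3.814 servings → $4.96.
lentils only: max(164/31, 1140/334) = 5.29 servings → $4.50.
hummus + canned tuna with both tight: 4.106 servings and 1.871 servings → $5.65.
hummus + quinoa with both tight: 0.3239 servings and 3.596 servings → $4.87.
hummus + lentils with both tight: 3.744 servings and 1.788 servings → $3.77.
canned tuna + quinoa with both targets exact would need a negative amount; discard.
canned tuna + lentils with both targets exact would need a negative amount; discard.
quinoa + lentils: intersection lies outside the first quadrant.
Cheapest feasible corner: $3.77.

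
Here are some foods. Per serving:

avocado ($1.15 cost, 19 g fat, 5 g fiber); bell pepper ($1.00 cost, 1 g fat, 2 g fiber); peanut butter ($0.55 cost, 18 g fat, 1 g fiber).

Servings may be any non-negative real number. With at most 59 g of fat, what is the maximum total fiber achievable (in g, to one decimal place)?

118.0 g

Fiber per g fat: bell pepper 2, avocado 0.2632, peanut butter 0.05556.
With no serving limits, spend the whole fat allowance on bell pepper: 59 g / 1 g × 2 g = 118.0 g.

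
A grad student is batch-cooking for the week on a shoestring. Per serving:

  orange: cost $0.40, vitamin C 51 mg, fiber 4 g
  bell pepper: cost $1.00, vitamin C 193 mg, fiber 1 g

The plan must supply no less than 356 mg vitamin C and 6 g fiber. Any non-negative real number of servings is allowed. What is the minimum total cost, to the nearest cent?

$2.00

For a min-cost LP with two ≥-constraints, a basic feasible solution has at most two positive variables.
orange only: max(356/51, 6/4) = 6.98 servings → $2.79.
bell pepper only: max(356/193, 6/1) = 6 servings → $6.00.
orange + bell pepper with both tight: 1.112 servings and 1.551 servings → $2.00.
The minimum over all feasible corners is $2.00.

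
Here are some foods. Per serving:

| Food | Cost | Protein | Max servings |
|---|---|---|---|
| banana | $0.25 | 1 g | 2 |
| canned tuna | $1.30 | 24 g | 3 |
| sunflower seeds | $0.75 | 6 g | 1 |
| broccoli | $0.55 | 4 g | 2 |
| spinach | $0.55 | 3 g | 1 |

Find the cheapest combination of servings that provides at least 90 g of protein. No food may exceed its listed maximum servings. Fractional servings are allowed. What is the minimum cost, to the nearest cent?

Cost per g of protein: canned tuna $0.0542, sunflower seeds $0.1250, broccoli $0.1375, spinach $0.1833, banana $0.2500.
Take 3 servings of canned tuna: +72.0 g protein for $3.90 (total $3.90, still need 18.0 g).
Take 1 serving of sunflower seeds: +6.0 g protein for $0.75 (total $4.65, still need 12.0 g).
Take 2 servings of broccoli: +8.0 g protein for $1.10 (total $5.75, still need 4.0 g).
Take 1 serving of spinach: +3.0 g protein for $0.55 (total $6.30, still need 1.0 g).
Take 1 serving of banana: +1.0 g protein for $0.25 (total $6.55, still need 0.0 g).
Greedy by cheapest-per-g is optimal for a single linear constraint, so the minimum cost is $6.55.

$6.55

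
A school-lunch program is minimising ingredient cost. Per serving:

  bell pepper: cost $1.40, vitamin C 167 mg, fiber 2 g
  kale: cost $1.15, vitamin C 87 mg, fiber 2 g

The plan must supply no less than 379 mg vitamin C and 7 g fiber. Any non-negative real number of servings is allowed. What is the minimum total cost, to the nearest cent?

$4.26

With two linear requirements the optimum uses one or two foods; enumerate the corners.
bell pepper only: max(379/167, 7/2) = 3.5 servings → $4.90.
kale only: max(379/87, 7/2) = 4.356 servings → $5.01.
bell pepper + kale with both tight: 0.9313 servings and 2.569 servings → $4.26.
So the least-cost plan costs $4.26.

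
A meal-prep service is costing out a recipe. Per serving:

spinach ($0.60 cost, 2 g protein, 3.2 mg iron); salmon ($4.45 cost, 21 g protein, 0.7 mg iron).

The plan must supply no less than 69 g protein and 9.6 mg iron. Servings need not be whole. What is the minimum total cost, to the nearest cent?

$15.03

A basic optimal solution has at most two foods positive. Try each food alone and each pair with both targets met exactly.
spinach only: max(69/2, 9.6/3.2) = 34.5 servings → $20.70.
salmon only: max(69/21, 9.6/0.7) = 13.71 servings → $61.03.
spinach + salmon with both tight: 2.33 servings and 3.064 servings → $15.03.
So the least-cost plan costs $15.03.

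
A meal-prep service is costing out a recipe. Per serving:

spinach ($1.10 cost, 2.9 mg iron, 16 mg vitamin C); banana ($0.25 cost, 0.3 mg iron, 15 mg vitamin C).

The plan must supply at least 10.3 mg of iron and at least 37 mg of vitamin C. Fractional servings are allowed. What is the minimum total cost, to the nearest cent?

$3.91

At the optimum either one food covers both requirements or two foods hit both targets exactly; no other combination can be cheaper.
spinach only: max(10.3/2.9, 37/16) = 3.552 servings → $3.91.
banana only: max(10.3/0.3, 37/15) = 34.33 servings → $8.58.
spinach + banana with both targets exact would need a negative amount; discard.
Cheapest feasible corner: $3.91.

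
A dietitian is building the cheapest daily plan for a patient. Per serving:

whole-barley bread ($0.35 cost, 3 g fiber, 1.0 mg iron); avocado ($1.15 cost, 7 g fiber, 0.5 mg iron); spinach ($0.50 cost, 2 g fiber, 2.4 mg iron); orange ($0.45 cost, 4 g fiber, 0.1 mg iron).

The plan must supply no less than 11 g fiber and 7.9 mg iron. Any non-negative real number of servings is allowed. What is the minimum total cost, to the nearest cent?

The cheapest plan sits at a corner of the feasible region — with two constraints it uses at most two foods.
whole-barley bread only: max(11/3, 7.9/1.0) = 7.9 servings → $2.77.
avocado only: max(11/7, 7.9/0.5) = 15.8 servings → $18.17.
spinach only: max(11/2, 7.9/2.4) = 5.5 servings → $2.75.
orange only: max(11/4, 7.9/0.1) = 79 servings → $35.55.
whole-barley bread + avocado with both targets exact would need a negative amount; discard.
whole-barley bread + spinach with both tight: 2.038 servings and 2.442 servings → $1.93.
whole-barley bread + orange with both targets exact would need a negative amount; discard.
avocado + spinach with both tight: 0.6709 servings and 3.152 servings → $2.35.
avocado + orange: intersection lies outside the first quadrant.
spinach + orange with both tight: 3.245 servings and 1.128 servings → $2.13.
The minimum over all feasible corners is $1.93.

$1.93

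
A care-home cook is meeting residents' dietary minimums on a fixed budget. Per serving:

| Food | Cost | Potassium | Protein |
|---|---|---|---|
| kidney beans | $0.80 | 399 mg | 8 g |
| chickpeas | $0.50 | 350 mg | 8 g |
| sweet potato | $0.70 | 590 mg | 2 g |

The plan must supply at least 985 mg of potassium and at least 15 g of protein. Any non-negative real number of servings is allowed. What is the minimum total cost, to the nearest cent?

At the optimum either one food covers both requirements or two foods hit both targets exactly; no other combination can be cheaper.
kidney beans only: max(985/399, 15/8) = 2.469 servings → $1.97.
chickpeas only: max(985/350, 15/8) = 2.814 servings → $1.41.
sweet potato only: max(985/590, 15/2) = 7.5 servings → $5.25.
kidney beans + chickpeas with both targets exact would need a negative amount; discard.
kidney beans + sweet potato with both tight: 1.754 servings and 0.4832 servings → $1.74.
chickpeas + sweet potato with both tight: 1.711 servings and 0.6542 servings → $1.31.
So the least-cost plan costs $1.31.

$1.31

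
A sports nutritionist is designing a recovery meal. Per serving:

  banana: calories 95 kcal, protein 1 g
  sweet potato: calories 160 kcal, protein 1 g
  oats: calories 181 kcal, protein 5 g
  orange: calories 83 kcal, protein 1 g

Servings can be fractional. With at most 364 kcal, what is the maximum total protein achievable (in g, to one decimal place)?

10.1 g

Protein per kcal: oats 0.02762, orange 0.01205, banana 0.01053, sweet potato 0.00625.
With no serving limits, spend the whole calories allowance on oats: 364 kcal / 181 kcal × 5 g = 10.1 g.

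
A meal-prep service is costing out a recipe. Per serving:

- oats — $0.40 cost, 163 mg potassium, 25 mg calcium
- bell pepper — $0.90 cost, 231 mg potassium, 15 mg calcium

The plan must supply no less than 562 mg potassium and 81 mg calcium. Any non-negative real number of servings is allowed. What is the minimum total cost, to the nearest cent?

$1.38

oats only: max(562/163, 81/25) = 3.448 servings → $1.38.
bell pepper only: max(562/231, 81/15) = 5.4 servings → $4.86.
oats + bell pepper with both tight: 3.087 servings and 0.2544 servings → $1.46.
So the least-cost plan costs $1.38.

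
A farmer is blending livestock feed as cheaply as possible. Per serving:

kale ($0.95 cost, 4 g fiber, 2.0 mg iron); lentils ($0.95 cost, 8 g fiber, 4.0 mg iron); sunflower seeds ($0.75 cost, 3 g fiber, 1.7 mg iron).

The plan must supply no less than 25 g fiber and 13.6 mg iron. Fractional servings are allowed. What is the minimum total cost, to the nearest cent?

kale only: max(25/4, 13.6/2.0) = 6.8 servings → $6.46.
lentils only: max(25/8, 13.6/4.0) = 3.4 servings → $3.23.
sunflower seeds only: max(25/3, 13.6/1.7) = 8.333 servings → $6.25.
kale + lentils (both tight): parallel constraints — no distinct corner.
kale + sunflower seeds with both tight: 2.125 servings and 5.5 servings → $6.14.
lentils + sunflower seeds with both tight: 1.062 servings and 5.5 servings → $5.13.
The minimum over all feasible corners is $3.23.

$3.23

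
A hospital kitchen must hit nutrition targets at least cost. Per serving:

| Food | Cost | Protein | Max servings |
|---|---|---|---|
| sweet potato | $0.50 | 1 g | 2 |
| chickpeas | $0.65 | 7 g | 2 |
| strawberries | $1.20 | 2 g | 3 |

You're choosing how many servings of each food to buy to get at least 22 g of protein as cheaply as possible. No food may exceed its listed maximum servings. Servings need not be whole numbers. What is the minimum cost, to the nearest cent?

Cost per g of protein: chickpeas $0.0929, sweet potato $0.5000, strawberries $0.6000.
Take 2 servings of chickpeas: +14.0 g protein for $1.30 (total $1.30, still need 8.0 g).
Take 2 servings of sweet potato: +2.0 g protein for $1.00 (total $2.30, still need 6.0 g).
Take 3 servings of strawberries: +6.0 g protein for $3.60 (total $5.90, still need 0.0 g).
Greedy by cheapest-per-g is optimal for a single linear constraint, so the minimum cost is $5.90.

$5.90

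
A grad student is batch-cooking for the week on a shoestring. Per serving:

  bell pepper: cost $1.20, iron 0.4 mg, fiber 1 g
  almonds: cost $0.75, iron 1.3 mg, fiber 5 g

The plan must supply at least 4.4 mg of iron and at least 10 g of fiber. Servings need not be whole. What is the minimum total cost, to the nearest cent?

bell pepper only: max(4.4/0.4, 10/1) = 11 servings → $13.20.
almonds only: max(4.4/1.3, 10/5) = 3.385 servings → $2.54.
bell pepper + almonds with both targets exact would need a negative amount; discard.
The minimum over all feasible corners is $2.54.

$2.54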